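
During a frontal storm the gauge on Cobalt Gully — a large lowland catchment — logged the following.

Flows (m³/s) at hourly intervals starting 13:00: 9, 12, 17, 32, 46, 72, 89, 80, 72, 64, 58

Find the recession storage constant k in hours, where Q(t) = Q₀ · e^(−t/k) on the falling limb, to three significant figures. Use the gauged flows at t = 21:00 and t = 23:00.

On the falling limb, Q drops from 72 to 58 m³/s between t = 21:00 and t = 23:00 (Δt = 2 h).
k = −Δt / ln(Q₂/Q₁) = −2 / ln(58/72) = 9.25 h.

k ≈ 9.25 h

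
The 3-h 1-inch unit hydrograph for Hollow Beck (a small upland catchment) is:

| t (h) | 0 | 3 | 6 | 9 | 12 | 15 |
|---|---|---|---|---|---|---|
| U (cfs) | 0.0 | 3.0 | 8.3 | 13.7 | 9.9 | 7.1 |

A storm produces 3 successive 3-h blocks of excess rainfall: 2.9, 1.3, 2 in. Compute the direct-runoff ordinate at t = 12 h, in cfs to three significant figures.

Q ≈ 63.1 cfs

By discrete convolution, Q_j = Σ (P_i / 1 in) · U_{j−i}.
At t = 12 h (j=4): Q = (2.9/1)·9.9 + (1.3/1)·13.7 + (2/1)·8.3 = 63.1 cfs.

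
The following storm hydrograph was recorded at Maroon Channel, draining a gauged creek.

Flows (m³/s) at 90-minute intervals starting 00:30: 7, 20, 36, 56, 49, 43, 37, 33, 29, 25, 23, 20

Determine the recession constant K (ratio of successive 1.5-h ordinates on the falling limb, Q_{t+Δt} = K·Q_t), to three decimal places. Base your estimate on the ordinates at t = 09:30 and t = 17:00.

Using the recession-limb readings at t = 09:30 and t = 17:00: Q falls from 37 to 20 m³/s over 5 intervals.
K = (Q₂/Q₁)^(1/5) = (20/37)^(1/5) = 0.884.

K ≈ 0.884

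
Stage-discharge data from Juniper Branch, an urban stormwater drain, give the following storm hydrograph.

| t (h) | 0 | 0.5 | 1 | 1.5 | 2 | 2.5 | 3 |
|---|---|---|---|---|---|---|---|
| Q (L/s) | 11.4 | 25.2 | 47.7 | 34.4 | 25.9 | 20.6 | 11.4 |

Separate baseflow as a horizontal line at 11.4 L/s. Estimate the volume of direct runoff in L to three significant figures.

Direct-runoff ordinates (Q − Q_b): 0.0, 13.8, 36.3, 23.0, 14.5, 9.2, 0.0 L/s.
ΣQ_DR = 96.80 L/s.
With Δt = 0.5 h = 1800 s, V = ΣQ_DR · Δt = 96.80 × 1800 = 1.74 × 10^5 L.

V ≈ 1.74 × 10^5 L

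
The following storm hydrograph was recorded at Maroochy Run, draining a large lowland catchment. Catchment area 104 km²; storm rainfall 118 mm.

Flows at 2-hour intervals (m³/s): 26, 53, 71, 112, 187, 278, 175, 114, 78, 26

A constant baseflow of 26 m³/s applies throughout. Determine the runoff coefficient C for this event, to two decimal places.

C ≈ 0.50

ΣQ_DR = 860.0 m³/s; V = ΣQ_DR·Δt = 6.192 × 10^6 m³.
Runoff depth d = V / A = 59.54 mm.
C = d / P = 59.54 / 118 = 0.50.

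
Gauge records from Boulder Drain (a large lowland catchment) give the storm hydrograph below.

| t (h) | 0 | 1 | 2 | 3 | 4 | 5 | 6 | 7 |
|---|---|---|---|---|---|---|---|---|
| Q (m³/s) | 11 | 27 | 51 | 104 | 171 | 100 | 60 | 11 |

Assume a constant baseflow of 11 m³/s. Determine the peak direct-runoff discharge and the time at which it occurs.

Subtracting baseflow gives direct-runoff ordinates: 0.0, 16.0, 40.0, 93.0, 160.0, 89.0, 49.0, 0.0 m³/s.
The maximum is 160.0 m³/s, occurring at the reading for t = 4 h.

Q_p = 160.0 m³/s at t = 4 h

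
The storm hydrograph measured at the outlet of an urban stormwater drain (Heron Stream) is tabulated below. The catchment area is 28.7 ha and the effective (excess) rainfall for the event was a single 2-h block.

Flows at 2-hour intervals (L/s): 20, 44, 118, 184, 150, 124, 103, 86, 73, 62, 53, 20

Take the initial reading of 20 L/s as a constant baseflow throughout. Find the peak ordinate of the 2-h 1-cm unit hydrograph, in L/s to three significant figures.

U_p ≈ 82.0 L/s

Direct runoff: 0.0, 24.0, 98.0, 164.0, 130.0, 104.0, 83.0, 66.0, 53.0, 42.0, 33.0, 0.0 L/s; ΣQ_DR = 797.0 L/s, peak = 164.0 L/s.
Runoff depth d = ΣQ_DR·Δt / A = 797.0 × 7200 / (28.7 ha) = 19.99 mm.
The 1-cm UH is the DRH scaled by (10 mm)/d, so U_p = 164.0 × 10/19.99 = 82.0 L/s.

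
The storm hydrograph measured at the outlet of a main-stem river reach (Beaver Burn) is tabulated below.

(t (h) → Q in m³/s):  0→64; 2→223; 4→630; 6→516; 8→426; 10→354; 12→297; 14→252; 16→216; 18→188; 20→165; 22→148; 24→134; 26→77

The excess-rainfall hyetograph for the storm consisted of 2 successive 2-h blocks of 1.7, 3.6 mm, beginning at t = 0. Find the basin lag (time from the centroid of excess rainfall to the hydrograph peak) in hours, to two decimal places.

t_L ≈ 1.64 h

Centroid of excess rainfall: t_c = Σ P_i·t̄_i / ΣP_i = 2.3585 h (block centres at 1, 3 h).
Hydrograph peak occurs at t = 4 h, so basin lag t_L = 4 − 2.3585 = 1.64 h.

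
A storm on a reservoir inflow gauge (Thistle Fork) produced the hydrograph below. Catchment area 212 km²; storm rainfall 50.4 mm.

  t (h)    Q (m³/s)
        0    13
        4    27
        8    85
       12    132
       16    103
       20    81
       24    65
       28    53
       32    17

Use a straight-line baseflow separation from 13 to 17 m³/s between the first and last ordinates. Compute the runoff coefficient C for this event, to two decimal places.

ΣQ_DR = 441.0 m³/s; V = ΣQ_DR·Δt = 6.350 × 10^6 m³.
Runoff depth d = V / A = 29.95 mm.
C = d / P = 29.95 / 50.4 = 0.59.

C ≈ 0.59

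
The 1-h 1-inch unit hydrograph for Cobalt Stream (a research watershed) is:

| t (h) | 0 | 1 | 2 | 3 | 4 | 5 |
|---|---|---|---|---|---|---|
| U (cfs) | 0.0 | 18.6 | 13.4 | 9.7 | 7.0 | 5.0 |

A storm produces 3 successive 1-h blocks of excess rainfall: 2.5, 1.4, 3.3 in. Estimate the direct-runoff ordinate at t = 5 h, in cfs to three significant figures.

Q ≈ 54.3 cfs

By discrete convolution, Q_j = Σ (P_i / 1 in) · U_{j−i}.
At t = 5 h (j=5): Q = (2.5/1)·5.0 + (1.4/1)·7.0 + (3.3/1)·9.7 = 54.3 cfs.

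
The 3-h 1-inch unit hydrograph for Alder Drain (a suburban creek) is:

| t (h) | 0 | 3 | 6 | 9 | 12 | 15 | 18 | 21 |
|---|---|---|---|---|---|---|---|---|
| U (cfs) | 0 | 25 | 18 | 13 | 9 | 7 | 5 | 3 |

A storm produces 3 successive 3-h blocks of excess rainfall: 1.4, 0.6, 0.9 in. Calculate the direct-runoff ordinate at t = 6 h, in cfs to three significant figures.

Q ≈ 40.2 cfs

By discrete convolution, Q_j = Σ (P_i / 1 in) · U_{j−i}.
At t = 6 h (j=2): Q = (1.4/1)·18 + (0.6/1)·25 + (0.9/1)·0 = 40.2 cfs.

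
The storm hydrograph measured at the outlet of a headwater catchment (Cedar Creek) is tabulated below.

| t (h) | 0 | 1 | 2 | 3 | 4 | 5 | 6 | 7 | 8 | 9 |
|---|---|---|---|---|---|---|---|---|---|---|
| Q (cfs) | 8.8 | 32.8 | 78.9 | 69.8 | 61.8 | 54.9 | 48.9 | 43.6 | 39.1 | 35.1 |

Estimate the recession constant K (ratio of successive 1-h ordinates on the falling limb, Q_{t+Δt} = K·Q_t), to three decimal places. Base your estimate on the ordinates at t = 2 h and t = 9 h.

Using the recession-limb readings at t = 2 h and t = 9 h: Q falls from 78.9 to 35.1 cfs over 7 intervals.
K = (Q₂/Q₁)^(1/7) = (35.1/78.9)^(1/7) = 0.891.

K ≈ 0.891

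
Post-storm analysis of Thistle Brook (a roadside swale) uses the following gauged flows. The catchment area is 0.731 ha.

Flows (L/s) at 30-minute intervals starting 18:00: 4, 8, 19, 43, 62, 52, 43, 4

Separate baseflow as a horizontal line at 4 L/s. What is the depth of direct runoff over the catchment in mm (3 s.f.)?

d ≈ 50.0 mm

Direct runoff: 0.0, 4.0, 15.0, 39.0, 58.0, 48.0, 39.0, 0.0 L/s; ΣQ_DR = 203.0 L/s.
V = ΣQ_DR · Δt = 203.0 × 1800 s = 3.654 × 10^5 L.
Over A = 0.731 ha, depth = V / A = 50.0 mm.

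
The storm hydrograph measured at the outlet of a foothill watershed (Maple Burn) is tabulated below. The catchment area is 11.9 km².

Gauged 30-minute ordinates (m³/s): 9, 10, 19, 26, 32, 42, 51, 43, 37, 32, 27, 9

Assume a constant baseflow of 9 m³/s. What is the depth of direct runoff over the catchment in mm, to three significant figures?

Direct runoff: 0.0, 1.0, 10.0, 17.0, 23.0, 33.0, 42.0, 34.0, 28.0, 23.0, 18.0, 0.0 m³/s; ΣQ_DR = 229.0 m³/s.
V = ΣQ_DR · Δt = 229.0 × 1800 s = 4.122 × 10^5 m³.
Over A = 11.9 km², depth = V / A = 34.6 mm.

d ≈ 34.6 mm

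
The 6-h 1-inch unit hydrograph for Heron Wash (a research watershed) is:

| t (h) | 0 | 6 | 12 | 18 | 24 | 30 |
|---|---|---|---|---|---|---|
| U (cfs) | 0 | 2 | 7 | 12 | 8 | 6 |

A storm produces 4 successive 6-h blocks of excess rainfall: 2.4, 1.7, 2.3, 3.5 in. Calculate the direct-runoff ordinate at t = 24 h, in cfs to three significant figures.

By discrete convolution, Q_j = Σ (P_i / 1 in) · U_{j−i}.
At t = 24 h (j=4): Q = (2.4/1)·8 + (1.7/1)·12 + (2.3/1)·7 + (3.5/1)·2 = 62.7 cfs.

Q ≈ 62.7 cfs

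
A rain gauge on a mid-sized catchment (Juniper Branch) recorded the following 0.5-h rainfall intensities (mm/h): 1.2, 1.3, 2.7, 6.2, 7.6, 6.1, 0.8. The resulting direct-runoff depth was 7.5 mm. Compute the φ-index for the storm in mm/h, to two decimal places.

Only the 4 blocks with intensity above φ contribute runoff: 2.7, 6.2, 7.6, 6.1 mm/h.
Σ(I−φ)·Δt = d  ⇒  (2.7+6.2+7.6+6.1 − 4φ)·0.5 = 7.5
φ = (22.60 − 7.5/0.5) / 4 = 1.90 mm/h.

φ ≈ 1.90 mm/h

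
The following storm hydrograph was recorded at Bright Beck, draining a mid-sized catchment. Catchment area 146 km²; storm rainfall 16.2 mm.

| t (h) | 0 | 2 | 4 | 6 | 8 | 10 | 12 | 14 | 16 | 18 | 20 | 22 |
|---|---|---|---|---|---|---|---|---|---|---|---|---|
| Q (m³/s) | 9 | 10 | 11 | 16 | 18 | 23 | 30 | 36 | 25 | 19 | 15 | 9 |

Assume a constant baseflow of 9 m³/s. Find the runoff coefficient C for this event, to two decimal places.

C ≈ 0.34

ΣQ_DR = 113.0 m³/s; V = ΣQ_DR·Δt = 8.136 × 10^5 m³.
Runoff depth d = V / A = 5.573 mm.
C = d / P = 5.573 / 16.2 = 0.34.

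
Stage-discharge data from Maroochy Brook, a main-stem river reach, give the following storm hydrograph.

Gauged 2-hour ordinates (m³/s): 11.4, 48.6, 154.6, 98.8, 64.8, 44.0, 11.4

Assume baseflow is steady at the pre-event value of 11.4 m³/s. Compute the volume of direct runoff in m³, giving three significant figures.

V ≈ 2.55 × 10^6 m³

Direct-runoff ordinates (Q − Q_b): 0.0, 37.2, 143.2, 87.4, 53.4, 32.6, 0.0 m³/s.
ΣQ_DR = 353.8 m³/s.
With Δt = 2 h = 7200 s, V = ΣQ_DR · Δt = 353.8 × 7200 = 2.55 × 10^6 m³.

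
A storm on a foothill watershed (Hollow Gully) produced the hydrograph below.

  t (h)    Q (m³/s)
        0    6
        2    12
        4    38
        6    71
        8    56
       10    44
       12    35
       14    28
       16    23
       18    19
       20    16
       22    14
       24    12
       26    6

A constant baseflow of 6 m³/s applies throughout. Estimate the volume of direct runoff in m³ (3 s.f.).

V ≈ 2.13 × 10^6 m³

Direct-runoff ordinates (Q − Q_b): 0.0, 6.0, 32.0, 65.0, 50.0, 38.0, 29.0, 22.0, 17.0, 13.0, 10.0, 8.0, 6.0, 0.0 m³/s.
ΣQ_DR = 296.0 m³/s.
With Δt = 2 h = 7200 s, V = ΣQ_DR · Δt = 296.0 × 7200 = 2.13 × 10^6 m³.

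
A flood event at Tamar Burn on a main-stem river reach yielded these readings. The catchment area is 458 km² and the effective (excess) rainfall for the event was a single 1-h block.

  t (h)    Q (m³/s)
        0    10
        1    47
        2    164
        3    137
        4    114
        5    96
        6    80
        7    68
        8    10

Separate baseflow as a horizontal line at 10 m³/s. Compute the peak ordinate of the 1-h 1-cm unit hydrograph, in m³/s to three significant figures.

Direct runoff: 0.0, 37.0, 154.0, 127.0, 104.0, 86.0, 70.0, 58.0, 0.0 m³/s; ΣQ_DR = 636.0 m³/s, peak = 154.0 m³/s.
Runoff depth d = ΣQ_DR·Δt / A = 636.0 × 3600 / (458 km²) = 4.999 mm.
The 1-cm UH is the DRH scaled by (10 mm)/d, so U_p = 154.0 × 10/4.999 = 308 m³/s.

U_p ≈ 308 m³/s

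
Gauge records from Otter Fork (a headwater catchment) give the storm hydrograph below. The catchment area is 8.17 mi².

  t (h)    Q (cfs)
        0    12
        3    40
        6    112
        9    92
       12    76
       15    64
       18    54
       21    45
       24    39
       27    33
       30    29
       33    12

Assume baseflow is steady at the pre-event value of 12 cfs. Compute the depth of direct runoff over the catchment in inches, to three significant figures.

d ≈ 0.264 in

Direct runoff: 0.0, 28.0, 100.0, 80.0, 64.0, 52.0, 42.0, 33.0, 27.0, 21.0, 17.0, 0.0 cfs; ΣQ_DR = 464.0 cfs.
V = ΣQ_DR · Δt = 464.0 × 10800 s = 5.011 × 10^6 ft³.
Over A = 8.17 mi², depth = V / A = 0.264 in.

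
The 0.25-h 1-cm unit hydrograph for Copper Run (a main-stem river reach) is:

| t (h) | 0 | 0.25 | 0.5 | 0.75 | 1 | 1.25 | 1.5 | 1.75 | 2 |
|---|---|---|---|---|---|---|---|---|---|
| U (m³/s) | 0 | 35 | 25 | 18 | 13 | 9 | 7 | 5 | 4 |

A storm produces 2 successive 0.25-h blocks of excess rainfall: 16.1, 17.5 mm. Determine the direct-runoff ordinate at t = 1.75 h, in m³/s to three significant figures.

By discrete convolution, Q_j = Σ (P_i / 10 mm) · U_{j−i}.
At t = 1.75 h (j=7): Q = (16.1/10)·5 + (17.5/10)·7 = 20.3 m³/s.

Q ≈ 20.3 m³/s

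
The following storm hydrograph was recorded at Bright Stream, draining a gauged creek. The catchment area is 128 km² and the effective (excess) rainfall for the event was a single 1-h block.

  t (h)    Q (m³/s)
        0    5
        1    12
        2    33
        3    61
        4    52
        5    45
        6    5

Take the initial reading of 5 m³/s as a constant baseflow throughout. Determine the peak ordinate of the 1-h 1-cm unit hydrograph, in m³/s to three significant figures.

U_p ≈ 112 m³/s

Direct runoff: 0.0, 7.0, 28.0, 56.0, 47.0, 40.0, 0.0 m³/s; ΣQ_DR = 178.0 m³/s, peak = 56.0 m³/s.
Runoff depth d = ΣQ_DR·Δt / A = 178.0 × 3600 / (128 km²) = 5.006 mm.
The 1-cm UH is the DRH scaled by (10 mm)/d, so U_p = 56.0 × 10/5.006 = 112 m³/s.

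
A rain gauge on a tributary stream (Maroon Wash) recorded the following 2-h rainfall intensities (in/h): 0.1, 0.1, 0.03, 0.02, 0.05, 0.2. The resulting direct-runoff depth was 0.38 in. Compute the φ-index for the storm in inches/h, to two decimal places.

Only the 3 blocks with intensity above φ contribute runoff: 0.1, 0.1, 0.2 in/h.
Σ(I−φ)·Δt = d  ⇒  (0.1+0.1+0.2 − 3φ)·2 = 0.38
φ = (0.4000 − 0.38/2) / 3 = 0.07 in/h.

φ ≈ 0.07 in/h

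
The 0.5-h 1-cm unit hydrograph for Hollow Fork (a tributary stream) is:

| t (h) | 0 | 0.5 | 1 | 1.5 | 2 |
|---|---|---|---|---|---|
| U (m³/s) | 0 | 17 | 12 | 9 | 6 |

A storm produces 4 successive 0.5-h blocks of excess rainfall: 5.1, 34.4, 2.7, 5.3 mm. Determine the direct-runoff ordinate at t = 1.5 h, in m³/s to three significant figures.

Q ≈ 50.5 m³/s

By discrete convolution, Q_j = Σ (P_i / 10 mm) · U_{j−i}.
At t = 1.5 h (j=3): Q = (5.1/10)·9 + (34.4/10)·12 + (2.7/10)·17 + (5.3/10)·0 = 50.5 m³/s.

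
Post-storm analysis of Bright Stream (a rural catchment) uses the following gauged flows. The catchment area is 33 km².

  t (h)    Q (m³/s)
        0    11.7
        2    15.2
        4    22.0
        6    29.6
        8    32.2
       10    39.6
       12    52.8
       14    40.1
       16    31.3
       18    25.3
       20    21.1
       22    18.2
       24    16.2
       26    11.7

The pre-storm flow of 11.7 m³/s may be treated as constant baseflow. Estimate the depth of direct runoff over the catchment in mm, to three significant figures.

Direct runoff: 0.0, 3.5, 10.3, 17.9, 20.5, 27.9, 41.1, 28.4, 19.6, 13.6, 9.4, 6.5, 4.5, 0.0 m³/s; ΣQ_DR = 203.2 m³/s.
V = ΣQ_DR · Δt = 203.2 × 7200 s = 1.463 × 10^6 m³.
Over A = 33 km², depth = V / A = 44.3 mm.

d ≈ 44.3 mm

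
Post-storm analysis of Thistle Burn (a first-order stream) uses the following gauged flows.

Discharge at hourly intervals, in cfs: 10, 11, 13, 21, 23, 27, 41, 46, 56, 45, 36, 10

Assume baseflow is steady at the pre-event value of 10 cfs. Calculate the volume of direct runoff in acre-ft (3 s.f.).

Direct-runoff ordinates (Q − Q_b): 0.0, 1.0, 3.0, 11.0, 13.0, 17.0, 31.0, 36.0, 46.0, 35.0, 26.0, 0.0 cfs.
ΣQ_DR = 219.0 cfs.
With Δt = 1 h = 3600 s, V = ΣQ_DR · Δt = 219.0 × 3600 = 7.88 × 10^5 ft³ = 18.1 acre-ft.

V ≈ 18.1 acre-ft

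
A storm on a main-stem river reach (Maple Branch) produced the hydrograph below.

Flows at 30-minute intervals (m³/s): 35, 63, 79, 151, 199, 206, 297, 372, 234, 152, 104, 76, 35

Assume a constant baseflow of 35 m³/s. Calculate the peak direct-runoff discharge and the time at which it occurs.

Q_p = 337.0 m³/s at t = 3.5 h

Subtracting baseflow gives direct-runoff ordinates: 0.0, 28.0, 44.0, 116.0, 164.0, 171.0, 262.0, 337.0, 199.0, 117.0, 69.0, 41.0, 0.0 m³/s.
The maximum is 337.0 m³/s, occurring at the reading for t = 3.5 h.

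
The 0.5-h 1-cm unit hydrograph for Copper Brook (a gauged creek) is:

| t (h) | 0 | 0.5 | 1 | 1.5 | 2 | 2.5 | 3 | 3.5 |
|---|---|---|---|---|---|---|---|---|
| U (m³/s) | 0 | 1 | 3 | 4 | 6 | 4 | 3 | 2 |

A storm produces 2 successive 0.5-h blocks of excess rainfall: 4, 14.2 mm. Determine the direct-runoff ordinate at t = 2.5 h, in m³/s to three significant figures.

Q ≈ 10.1 m³/s

By discrete convolution, Q_j = Σ (P_i / 10 mm) · U_{j−i}.
At t = 2.5 h (j=5): Q = (4/10)·4 + (14.2/10)·6 = 10.1 m³/s.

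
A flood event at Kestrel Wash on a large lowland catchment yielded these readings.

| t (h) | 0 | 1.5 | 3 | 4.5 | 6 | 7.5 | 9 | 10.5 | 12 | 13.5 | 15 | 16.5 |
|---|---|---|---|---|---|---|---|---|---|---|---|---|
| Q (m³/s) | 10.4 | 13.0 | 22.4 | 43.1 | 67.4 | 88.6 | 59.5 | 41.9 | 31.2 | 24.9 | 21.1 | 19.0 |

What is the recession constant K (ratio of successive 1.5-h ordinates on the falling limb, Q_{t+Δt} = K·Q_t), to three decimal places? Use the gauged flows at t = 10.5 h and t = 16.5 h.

Using the recession-limb readings at t = 10.5 h and t = 16.5 h: Q falls from 41.9 to 19.0 m³/s over 4 intervals.
K = (Q₂/Q₁)^(1/4) = (19.0/41.9)^(1/4) = 0.821.

K ≈ 0.821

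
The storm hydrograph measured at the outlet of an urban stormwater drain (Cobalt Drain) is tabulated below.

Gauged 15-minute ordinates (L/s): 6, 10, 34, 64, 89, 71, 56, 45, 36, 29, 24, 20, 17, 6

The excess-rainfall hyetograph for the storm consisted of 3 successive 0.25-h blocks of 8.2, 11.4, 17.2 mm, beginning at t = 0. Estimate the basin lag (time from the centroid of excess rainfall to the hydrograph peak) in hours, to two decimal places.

Centroid of excess rainfall: t_c = Σ P_i·t̄_i / ΣP_i = 0.4361 h (block centres at 0.125, 0.375, 0.625 h).
Hydrograph peak occurs at t = 1 h, so basin lag t_L = 1 − 0.4361 = 0.56 h.

t_L ≈ 0.56 h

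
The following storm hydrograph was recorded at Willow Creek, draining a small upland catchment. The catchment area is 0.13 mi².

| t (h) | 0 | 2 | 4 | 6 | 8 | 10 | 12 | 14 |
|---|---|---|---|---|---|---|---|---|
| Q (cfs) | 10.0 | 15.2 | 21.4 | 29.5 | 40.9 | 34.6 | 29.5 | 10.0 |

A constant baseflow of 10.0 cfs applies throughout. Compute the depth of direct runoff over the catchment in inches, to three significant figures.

d ≈ 2.65 in

Direct runoff: 0.0, 5.2, 11.4, 19.5, 30.9, 24.6, 19.5, 0.0 cfs; ΣQ_DR = 111.1 cfs.
V = ΣQ_DR · Δt = 111.1 × 7200 s = 7.999 × 10^5 ft³.
Over A = 0.13 mi², depth = V / A = 2.65 in.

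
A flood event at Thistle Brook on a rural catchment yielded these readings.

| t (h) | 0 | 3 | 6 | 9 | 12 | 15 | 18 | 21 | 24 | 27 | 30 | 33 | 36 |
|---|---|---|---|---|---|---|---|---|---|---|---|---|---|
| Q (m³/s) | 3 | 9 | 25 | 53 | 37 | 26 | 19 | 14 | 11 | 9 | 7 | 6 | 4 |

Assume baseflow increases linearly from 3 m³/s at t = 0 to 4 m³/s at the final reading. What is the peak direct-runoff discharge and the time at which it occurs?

Q_p = 49.75 m³/s at t = 9 h

Subtracting baseflow gives direct-runoff ordinates: 0.00, 5.92, 21.83, 49.75, 33.67, 22.58, 15.50, 10.42, 7.33, 5.25, 3.17, 2.08, 0.00 m³/s.
The maximum is 49.75 m³/s, occurring at the reading for t = 9 h.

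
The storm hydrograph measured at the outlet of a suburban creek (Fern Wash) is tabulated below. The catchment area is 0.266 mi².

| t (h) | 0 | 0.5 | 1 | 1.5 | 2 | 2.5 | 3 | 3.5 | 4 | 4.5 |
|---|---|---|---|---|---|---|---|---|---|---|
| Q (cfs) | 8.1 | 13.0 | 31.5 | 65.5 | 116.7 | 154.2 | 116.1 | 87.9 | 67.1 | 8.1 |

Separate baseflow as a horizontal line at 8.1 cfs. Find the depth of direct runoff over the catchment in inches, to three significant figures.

d ≈ 1.71 in

Direct runoff: 0.0, 4.9, 23.4, 57.4, 108.6, 146.1, 108.0, 79.8, 59.0, 0.0 cfs; ΣQ_DR = 587.2 cfs.
V = ΣQ_DR · Δt = 587.2 × 1800 s = 1.057 × 10^6 ft³.
Over A = 0.266 mi², depth = V / A = 1.71 in.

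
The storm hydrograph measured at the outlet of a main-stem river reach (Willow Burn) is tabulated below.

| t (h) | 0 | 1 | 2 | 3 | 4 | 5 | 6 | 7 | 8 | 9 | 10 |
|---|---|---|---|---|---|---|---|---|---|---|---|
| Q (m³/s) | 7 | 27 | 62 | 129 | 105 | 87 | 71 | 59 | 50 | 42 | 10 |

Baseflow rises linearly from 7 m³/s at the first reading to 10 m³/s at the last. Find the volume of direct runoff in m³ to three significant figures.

Direct-runoff ordinates (Q − Q_b): 0.00, 19.70, 54.40, 121.10, 96.80, 78.50, 62.20, 49.90, 40.60, 32.30, 0.00 m³/s.
ΣQ_DR = 555.5 m³/s.
With Δt = 1 h = 3600 s, V = ΣQ_DR · Δt = 555.5 × 3600 = 2.00 × 10^6 m³.

V ≈ 2.00 × 10^6 m³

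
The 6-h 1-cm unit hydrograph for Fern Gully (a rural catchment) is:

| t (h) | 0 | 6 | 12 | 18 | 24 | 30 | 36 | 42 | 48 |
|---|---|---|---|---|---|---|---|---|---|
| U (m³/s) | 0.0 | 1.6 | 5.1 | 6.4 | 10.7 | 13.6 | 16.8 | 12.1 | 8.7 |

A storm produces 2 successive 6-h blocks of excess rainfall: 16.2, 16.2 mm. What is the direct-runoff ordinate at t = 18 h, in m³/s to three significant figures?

Q ≈ 18.6 m³/s

By discrete convolution, Q_j = Σ (P_i / 10 mm) · U_{j−i}.
At t = 18 h (j=3): Q = (16.2/10)·6.4 + (16.2/10)·5.1 = 18.6 m³/s.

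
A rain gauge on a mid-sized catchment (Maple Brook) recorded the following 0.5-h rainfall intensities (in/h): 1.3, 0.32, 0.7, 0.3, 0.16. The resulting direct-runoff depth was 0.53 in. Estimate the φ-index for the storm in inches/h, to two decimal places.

φ ≈ 0.47 in/h

Only the 2 blocks with intensity above φ contribute runoff: 1.3, 0.7 in/h.
Σ(I−φ)·Δt = d  ⇒  (1.3+0.7 − 2φ)·0.5 = 0.53
φ = (2.000 − 0.53/0.5) / 2 = 0.47 in/h.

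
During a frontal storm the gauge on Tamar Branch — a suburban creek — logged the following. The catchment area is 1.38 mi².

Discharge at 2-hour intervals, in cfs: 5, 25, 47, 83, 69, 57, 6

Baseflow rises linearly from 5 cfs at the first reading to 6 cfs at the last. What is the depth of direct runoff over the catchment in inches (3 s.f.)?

Direct runoff: 0.00, 19.83, 41.67, 77.50, 63.33, 51.17, 0.00 cfs; ΣQ_DR = 253.5 cfs.
V = ΣQ_DR · Δt = 253.5 × 7200 s = 1.825 × 10^6 ft³.
Over A = 1.38 mi², depth = V / A = 0.569 in.

d ≈ 0.569 in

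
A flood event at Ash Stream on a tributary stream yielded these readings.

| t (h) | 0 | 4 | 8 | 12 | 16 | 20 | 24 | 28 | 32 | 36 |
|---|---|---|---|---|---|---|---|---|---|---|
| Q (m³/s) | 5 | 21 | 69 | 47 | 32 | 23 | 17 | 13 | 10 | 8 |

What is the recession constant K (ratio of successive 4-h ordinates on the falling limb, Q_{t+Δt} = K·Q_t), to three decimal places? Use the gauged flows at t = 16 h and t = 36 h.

Using the recession-limb readings at t = 16 h and t = 36 h: Q falls from 32 to 8 m³/s over 5 intervals.
K = (Q₂/Q₁)^(1/5) = (8/32)^(1/5) = 0.758.

K ≈ 0.758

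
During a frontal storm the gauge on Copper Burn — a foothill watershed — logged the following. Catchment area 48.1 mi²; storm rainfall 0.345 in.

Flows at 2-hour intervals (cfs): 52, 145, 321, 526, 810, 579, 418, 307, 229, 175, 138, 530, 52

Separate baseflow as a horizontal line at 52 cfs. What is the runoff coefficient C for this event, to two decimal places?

C ≈ 0.67

ΣQ_DR = 3606 cfs; V = ΣQ_DR·Δt = 2.596 × 10^7 ft³.
Runoff depth d = V / A = 0.2323 in.
C = d / P = 0.2323 / 0.345 = 0.67.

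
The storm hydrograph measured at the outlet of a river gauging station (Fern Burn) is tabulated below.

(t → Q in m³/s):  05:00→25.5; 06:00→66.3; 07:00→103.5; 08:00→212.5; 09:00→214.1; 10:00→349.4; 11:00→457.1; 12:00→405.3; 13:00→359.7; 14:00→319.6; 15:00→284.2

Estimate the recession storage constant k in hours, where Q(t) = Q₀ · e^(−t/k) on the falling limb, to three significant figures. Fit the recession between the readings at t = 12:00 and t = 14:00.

k ≈ 8.42 h

On the falling limb, Q drops from 405.3 to 319.6 m³/s between t = 12:00 and t = 14:00 (Δt = 2 h).
k = −Δt / ln(Q₂/Q₁) = −2 / ln(319.6/405.3) = 8.42 h.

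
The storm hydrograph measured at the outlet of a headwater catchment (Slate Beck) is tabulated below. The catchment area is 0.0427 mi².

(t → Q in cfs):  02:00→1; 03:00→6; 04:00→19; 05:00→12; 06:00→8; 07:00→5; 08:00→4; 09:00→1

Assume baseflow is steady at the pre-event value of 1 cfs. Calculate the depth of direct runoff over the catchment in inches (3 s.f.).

Direct runoff: 0.0, 5.0, 18.0, 11.0, 7.0, 4.0, 3.0, 0.0 cfs; ΣQ_DR = 48.00 cfs.
V = ΣQ_DR · Δt = 48.00 × 3600 s = 1.728 × 10^5 ft³.
Over A = 0.0427 mi², depth = V / A = 1.74 in.

d ≈ 1.74 in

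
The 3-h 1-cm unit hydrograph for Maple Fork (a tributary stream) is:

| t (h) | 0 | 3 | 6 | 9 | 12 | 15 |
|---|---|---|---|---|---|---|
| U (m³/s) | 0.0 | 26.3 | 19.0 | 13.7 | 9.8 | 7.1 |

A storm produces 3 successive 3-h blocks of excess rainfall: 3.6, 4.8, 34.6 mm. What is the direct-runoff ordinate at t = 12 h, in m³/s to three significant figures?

By discrete convolution, Q_j = Σ (P_i / 10 mm) · U_{j−i}.
At t = 12 h (j=4): Q = (3.6/10)·9.8 + (4.8/10)·13.7 + (34.6/10)·19.0 = 75.8 m³/s.

Q ≈ 75.8 m³/s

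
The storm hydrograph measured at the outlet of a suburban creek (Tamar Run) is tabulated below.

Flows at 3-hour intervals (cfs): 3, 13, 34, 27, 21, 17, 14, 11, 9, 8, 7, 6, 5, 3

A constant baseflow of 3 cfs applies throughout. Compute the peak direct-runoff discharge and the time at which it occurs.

Q_p = 31.0 cfs at t = 6 h

Subtracting baseflow gives direct-runoff ordinates: 0.0, 10.0, 31.0, 24.0, 18.0, 14.0, 11.0, 8.0, 6.0, 5.0, 4.0, 3.0, 2.0, 0.0 cfs.
The maximum is 31.0 cfs, occurring at the reading for t = 6 h.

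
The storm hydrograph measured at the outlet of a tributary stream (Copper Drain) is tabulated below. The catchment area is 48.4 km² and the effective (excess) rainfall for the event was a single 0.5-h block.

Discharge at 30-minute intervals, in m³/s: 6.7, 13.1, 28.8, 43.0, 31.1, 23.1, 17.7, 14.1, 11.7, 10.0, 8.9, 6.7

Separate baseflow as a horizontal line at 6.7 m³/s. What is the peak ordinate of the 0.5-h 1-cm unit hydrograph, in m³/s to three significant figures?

U_p ≈ 72.6 m³/s

Direct runoff: 0.0, 6.4, 22.1, 36.3, 24.4, 16.4, 11.0, 7.4, 5.0, 3.3, 2.2, 0.0 m³/s; ΣQ_DR = 134.5 m³/s, peak = 36.3 m³/s.
Runoff depth d = ΣQ_DR·Δt / A = 134.5 × 1800 / (48.4 km²) = 5.002 mm.
The 1-cm UH is the DRH scaled by (10 mm)/d, so U_p = 36.3 × 10/5.002 = 72.6 m³/s.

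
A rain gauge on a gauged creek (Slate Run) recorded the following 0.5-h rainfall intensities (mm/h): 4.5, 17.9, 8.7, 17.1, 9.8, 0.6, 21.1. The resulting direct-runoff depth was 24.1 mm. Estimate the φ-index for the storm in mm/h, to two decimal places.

Only the 5 blocks with intensity above φ contribute runoff: 17.9, 8.7, 17.1, 9.8, 21.1 mm/h.
Σ(I−φ)·Δt = d  ⇒  (17.9+8.7+17.1+9.8+21.1 − 5φ)·0.5 = 24.1
φ = (74.60 − 24.1/0.5) / 5 = 5.28 mm/h.

φ ≈ 5.28 mm/h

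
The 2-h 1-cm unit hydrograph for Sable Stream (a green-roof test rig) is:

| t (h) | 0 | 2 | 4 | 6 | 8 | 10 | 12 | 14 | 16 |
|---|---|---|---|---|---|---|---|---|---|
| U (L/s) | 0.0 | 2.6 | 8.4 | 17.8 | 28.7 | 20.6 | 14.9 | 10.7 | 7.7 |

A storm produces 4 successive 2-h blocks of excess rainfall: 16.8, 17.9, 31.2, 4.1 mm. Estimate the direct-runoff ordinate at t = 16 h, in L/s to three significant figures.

By discrete convolution, Q_j = Σ (P_i / 10 mm) · U_{j−i}.
At t = 16 h (j=8): Q = (16.8/10)·7.7 + (17.9/10)·10.7 + (31.2/10)·14.9 + (4.1/10)·20.6 = 87.0 L/s.

Q ≈ 87.0 L/s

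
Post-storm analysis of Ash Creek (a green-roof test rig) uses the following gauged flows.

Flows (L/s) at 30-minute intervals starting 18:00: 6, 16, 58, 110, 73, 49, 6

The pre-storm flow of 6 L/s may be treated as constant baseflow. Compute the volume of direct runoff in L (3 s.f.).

Direct-runoff ordinates (Q − Q_b): 0.0, 10.0, 52.0, 104.0, 67.0, 43.0, 0.0 L/s.
ΣQ_DR = 276.0 L/s.
With Δt = 0.5 h = 1800 s, V = ΣQ_DR · Δt = 276.0 × 1800 = 4.97 × 10^5 L.

V ≈ 4.97 × 10^5 L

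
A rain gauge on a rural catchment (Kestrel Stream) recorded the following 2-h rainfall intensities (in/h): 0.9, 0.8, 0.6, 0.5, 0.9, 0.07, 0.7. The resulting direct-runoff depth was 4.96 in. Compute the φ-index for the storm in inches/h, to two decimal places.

φ ≈ 0.32 in/h

Only the 6 blocks with intensity above φ contribute runoff: 0.9, 0.8, 0.6, 0.5, 0.9, 0.7 in/h.
Σ(I−φ)·Δt = d  ⇒  (0.9+0.8+0.6+0.5+0.9+0.7 − 6φ)·2 = 4.96
φ = (4.400 − 4.96/2) / 6 = 0.32 in/h.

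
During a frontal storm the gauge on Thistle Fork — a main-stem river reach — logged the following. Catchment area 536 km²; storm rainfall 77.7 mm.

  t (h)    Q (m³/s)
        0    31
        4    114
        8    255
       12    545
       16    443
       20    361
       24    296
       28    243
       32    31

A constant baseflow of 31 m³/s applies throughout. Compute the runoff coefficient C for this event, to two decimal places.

C ≈ 0.71

ΣQ_DR = 2040 m³/s; V = ΣQ_DR·Δt = 2.938 × 10^7 m³.
Runoff depth d = V / A = 54.81 mm.
C = d / P = 54.81 / 77.7 = 0.71.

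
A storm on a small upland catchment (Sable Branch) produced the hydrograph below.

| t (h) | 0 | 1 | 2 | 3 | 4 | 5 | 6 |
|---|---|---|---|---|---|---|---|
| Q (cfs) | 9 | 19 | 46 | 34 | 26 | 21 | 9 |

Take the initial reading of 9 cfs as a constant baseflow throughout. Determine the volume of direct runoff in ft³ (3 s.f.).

V ≈ 3.64 × 10^5 ft³

Direct-runoff ordinates (Q − Q_b): 0.0, 10.0, 37.0, 25.0, 17.0, 12.0, 0.0 cfs.
ΣQ_DR = 101.0 cfs.
With Δt = 1 h = 3600 s, V = ΣQ_DR · Δt = 101.0 × 3600 = 3.64 × 10^5 ft³.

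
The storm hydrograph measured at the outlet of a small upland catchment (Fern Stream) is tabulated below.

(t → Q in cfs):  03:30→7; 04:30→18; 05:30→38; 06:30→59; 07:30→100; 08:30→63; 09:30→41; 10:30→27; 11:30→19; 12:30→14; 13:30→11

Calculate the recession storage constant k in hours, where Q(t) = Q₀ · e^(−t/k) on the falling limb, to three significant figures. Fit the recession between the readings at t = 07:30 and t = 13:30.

k ≈ 2.72 h

On the falling limb, Q drops from 100 to 11 cfs between t = 07:30 and t = 13:30 (Δt = 6 h).
k = −Δt / ln(Q₂/Q₁) = −6 / ln(11/100) = 2.72 h.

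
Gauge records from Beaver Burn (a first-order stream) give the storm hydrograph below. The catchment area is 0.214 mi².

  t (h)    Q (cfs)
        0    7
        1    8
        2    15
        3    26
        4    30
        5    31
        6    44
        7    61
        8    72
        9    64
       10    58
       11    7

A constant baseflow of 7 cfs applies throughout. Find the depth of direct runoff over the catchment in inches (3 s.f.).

Direct runoff: 0.0, 1.0, 8.0, 19.0, 23.0, 24.0, 37.0, 54.0, 65.0, 57.0, 51.0, 0.0 cfs; ΣQ_DR = 339.0 cfs.
V = ΣQ_DR · Δt = 339.0 × 3600 s = 1.220 × 10^6 ft³.
Over A = 0.214 mi², depth = V / A = 2.45 in.

d ≈ 2.45 in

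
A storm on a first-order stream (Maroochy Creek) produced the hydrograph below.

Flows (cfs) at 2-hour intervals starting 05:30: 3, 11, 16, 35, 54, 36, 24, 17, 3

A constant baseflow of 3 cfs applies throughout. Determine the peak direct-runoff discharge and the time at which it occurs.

Subtracting baseflow gives direct-runoff ordinates: 0.0, 8.0, 13.0, 32.0, 51.0, 33.0, 21.0, 14.0, 0.0 cfs.
The maximum is 51.0 cfs, occurring at the reading for t = 13:30.

Q_p = 51.0 cfs at t = 13:30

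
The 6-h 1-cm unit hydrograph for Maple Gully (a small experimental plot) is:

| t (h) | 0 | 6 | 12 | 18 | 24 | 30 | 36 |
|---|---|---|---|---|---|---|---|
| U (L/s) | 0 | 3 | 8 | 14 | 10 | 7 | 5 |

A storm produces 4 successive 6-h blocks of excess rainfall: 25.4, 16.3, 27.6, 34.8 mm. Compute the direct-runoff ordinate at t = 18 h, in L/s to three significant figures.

Q ≈ 56.9 L/s

By discrete convolution, Q_j = Σ (P_i / 10 mm) · U_{j−i}.
At t = 18 h (j=3): Q = (25.4/10)·14 + (16.3/10)·8 + (27.6/10)·3 + (34.8/10)·0 = 56.9 L/s.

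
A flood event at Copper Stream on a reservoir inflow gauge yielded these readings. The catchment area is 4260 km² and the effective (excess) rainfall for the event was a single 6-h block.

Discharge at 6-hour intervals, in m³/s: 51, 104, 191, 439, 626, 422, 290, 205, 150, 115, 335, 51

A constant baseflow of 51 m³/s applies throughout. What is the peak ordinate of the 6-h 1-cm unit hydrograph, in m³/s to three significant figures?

Direct runoff: 0.0, 53.0, 140.0, 388.0, 575.0, 371.0, 239.0, 154.0, 99.0, 64.0, 284.0, 0.0 m³/s; ΣQ_DR = 2367 m³/s, peak = 575.0 m³/s.
Runoff depth d = ΣQ_DR·Δt / A = 2367 × 21600 / (4260 km²) = 12.00 mm.
The 1-cm UH is the DRH scaled by (10 mm)/d, so U_p = 575.0 × 10/12.00 = 479 m³/s.

U_p ≈ 479 m³/s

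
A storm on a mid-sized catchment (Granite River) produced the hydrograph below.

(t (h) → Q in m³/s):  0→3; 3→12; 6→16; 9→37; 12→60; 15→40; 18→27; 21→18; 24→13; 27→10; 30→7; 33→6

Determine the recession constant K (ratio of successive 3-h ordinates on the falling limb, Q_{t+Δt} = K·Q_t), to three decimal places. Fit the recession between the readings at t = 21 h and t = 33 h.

Using the recession-limb readings at t = 21 h and t = 33 h: Q falls from 18 to 6 m³/s over 4 intervals.
K = (Q₂/Q₁)^(1/4) = (6/18)^(1/4) = 0.760.

K ≈ 0.760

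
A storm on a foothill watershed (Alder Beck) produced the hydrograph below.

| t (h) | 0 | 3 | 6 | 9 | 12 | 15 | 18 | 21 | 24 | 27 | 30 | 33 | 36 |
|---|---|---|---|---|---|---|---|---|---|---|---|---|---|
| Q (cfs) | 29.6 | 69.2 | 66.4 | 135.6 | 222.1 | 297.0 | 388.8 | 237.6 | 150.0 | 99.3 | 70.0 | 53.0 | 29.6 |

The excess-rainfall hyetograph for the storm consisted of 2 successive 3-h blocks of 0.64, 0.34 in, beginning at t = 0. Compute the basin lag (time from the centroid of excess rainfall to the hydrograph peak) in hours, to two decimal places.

t_L ≈ 15.46 h

Centroid of excess rainfall: t_c = Σ P_i·t̄_i / ΣP_i = 2.5408 h (block centres at 1.5, 4.5 h).
Hydrograph peak occurs at t = 18 h, so basin lag t_L = 18 − 2.5408 = 15.46 h.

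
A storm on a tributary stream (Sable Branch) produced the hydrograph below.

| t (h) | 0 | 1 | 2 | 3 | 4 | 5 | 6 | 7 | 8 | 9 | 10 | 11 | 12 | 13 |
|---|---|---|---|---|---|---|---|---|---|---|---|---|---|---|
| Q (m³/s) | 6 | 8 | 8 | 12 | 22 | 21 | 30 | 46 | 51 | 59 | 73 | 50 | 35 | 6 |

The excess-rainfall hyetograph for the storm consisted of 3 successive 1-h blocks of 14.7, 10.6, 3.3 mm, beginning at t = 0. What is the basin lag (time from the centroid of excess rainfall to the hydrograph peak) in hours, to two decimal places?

Centroid of excess rainfall: t_c = Σ P_i·t̄_i / ΣP_i = 1.1014 h (block centres at 0.5, 1.5, 2.5 h).
Hydrograph peak occurs at t = 10 h, so basin lag t_L = 10 − 1.1014 = 8.90 h.

t_L ≈ 8.90 h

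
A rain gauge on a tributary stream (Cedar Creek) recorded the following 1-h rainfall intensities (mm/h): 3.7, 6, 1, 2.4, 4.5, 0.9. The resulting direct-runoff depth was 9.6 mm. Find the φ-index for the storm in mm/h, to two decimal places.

Only the 4 blocks with intensity above φ contribute runoff: 3.7, 6, 2.4, 4.5 mm/h.
Σ(I−φ)·Δt = d  ⇒  (3.7+6+2.4+4.5 − 4φ)·1 = 9.6
φ = (16.60 − 9.6/1) / 4 = 1.75 mm/h.

φ ≈ 1.75 mm/h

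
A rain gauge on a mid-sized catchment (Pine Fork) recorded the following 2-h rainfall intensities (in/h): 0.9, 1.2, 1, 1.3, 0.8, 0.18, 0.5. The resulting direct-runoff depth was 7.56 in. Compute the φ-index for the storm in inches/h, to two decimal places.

φ ≈ 0.32 in/h

Only the 6 blocks with intensity above φ contribute runoff: 0.9, 1.2, 1, 1.3, 0.8, 0.5 in/h.
Σ(I−φ)·Δt = d  ⇒  (0.9+1.2+1+1.3+0.8+0.5 − 6φ)·2 = 7.56
φ = (5.700 − 7.56/2) / 6 = 0.32 in/h.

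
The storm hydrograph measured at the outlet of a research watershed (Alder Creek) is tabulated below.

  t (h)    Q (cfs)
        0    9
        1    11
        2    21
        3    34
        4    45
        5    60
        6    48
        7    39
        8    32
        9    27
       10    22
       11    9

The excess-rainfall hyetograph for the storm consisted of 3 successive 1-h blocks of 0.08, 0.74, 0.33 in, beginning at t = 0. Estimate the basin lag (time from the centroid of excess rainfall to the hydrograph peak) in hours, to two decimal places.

Centroid of excess rainfall: t_c = Σ P_i·t̄_i / ΣP_i = 1.7174 h (block centres at 0.5, 1.5, 2.5 h).
Hydrograph peak occurs at t = 5 h, so basin lag t_L = 5 − 1.7174 = 3.28 h.

t_L ≈ 3.28 h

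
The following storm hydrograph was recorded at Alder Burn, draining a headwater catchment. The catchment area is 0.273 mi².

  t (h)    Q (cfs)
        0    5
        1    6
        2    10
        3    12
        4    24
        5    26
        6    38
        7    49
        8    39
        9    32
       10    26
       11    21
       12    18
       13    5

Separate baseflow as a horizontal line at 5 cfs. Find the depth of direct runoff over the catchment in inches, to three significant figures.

d ≈ 1.37 in

Direct runoff: 0.0, 1.0, 5.0, 7.0, 19.0, 21.0, 33.0, 44.0, 34.0, 27.0, 21.0, 16.0, 13.0, 0.0 cfs; ΣQ_DR = 241.0 cfs.
V = ΣQ_DR · Δt = 241.0 × 3600 s = 8.676 × 10^5 ft³.
Over A = 0.273 mi², depth = V / A = 1.37 in.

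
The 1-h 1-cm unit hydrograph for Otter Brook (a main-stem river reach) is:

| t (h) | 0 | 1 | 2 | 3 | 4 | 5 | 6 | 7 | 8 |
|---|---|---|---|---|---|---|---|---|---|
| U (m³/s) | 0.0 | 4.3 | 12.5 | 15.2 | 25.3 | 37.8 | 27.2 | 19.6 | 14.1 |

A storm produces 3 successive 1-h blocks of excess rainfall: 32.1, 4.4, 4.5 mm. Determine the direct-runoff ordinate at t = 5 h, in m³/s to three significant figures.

By discrete convolution, Q_j = Σ (P_i / 10 mm) · U_{j−i}.
At t = 5 h (j=5): Q = (32.1/10)·37.8 + (4.4/10)·25.3 + (4.5/10)·15.2 = 139 m³/s.

Q ≈ 139 m³/s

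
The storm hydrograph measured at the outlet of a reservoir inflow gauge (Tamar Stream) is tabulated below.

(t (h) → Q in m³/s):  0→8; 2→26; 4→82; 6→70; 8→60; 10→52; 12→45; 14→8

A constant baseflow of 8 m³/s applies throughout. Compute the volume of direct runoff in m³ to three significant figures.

V ≈ 2.07 × 10^6 m³

Direct-runoff ordinates (Q − Q_b): 0.0, 18.0, 74.0, 62.0, 52.0, 44.0, 37.0, 0.0 m³/s.
ΣQ_DR = 287.0 m³/s.
With Δt = 2 h = 7200 s, V = ΣQ_DR · Δt = 287.0 × 7200 = 2.07 × 10^6 m³.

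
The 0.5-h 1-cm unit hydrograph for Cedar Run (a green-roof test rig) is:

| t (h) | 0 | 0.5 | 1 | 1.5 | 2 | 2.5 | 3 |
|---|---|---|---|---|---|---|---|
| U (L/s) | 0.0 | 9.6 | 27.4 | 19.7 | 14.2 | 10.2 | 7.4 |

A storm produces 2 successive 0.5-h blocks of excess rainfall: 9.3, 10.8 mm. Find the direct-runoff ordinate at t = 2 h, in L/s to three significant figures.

Q ≈ 34.5 L/s

By discrete convolution, Q_j = Σ (P_i / 10 mm) · U_{j−i}.
At t = 2 h (j=4): Q = (9.3/10)·14.2 + (10.8/10)·19.7 = 34.5 L/s.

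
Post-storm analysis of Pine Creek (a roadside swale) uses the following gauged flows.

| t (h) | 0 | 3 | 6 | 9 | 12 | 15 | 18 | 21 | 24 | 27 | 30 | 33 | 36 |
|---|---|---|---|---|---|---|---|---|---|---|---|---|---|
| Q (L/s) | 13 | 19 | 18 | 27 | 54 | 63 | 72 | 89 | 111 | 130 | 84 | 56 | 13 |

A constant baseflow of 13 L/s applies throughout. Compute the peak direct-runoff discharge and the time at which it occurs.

Subtracting baseflow gives direct-runoff ordinates: 0.0, 6.0, 5.0, 14.0, 41.0, 50.0, 59.0, 76.0, 98.0, 117.0, 71.0, 43.0, 0.0 L/s.
The maximum is 117.0 L/s, occurring at the reading for t = 27 h.

Q_p = 117.0 L/s at t = 27 h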